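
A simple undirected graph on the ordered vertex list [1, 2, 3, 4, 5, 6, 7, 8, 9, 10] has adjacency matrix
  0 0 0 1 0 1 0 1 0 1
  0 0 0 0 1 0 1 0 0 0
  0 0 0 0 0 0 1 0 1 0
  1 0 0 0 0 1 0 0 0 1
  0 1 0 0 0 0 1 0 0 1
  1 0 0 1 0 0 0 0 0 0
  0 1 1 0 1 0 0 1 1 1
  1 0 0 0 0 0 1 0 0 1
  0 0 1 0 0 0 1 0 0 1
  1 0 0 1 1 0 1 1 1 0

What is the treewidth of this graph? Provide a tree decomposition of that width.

Every bag has size at most 3, so the width is 3 − 1 = 2 and tw(G) ≤ 2. Conversely, {1, 8, 10} is a clique of size 3, and the vertices of any clique must share a bag in every tree decomposition; so some bag has ≥ 3 vertices and tw(G) ≥ 2. Hence tw(G) = 2 exactly.

Treewidth 2.
One optimal decomposition is:
Bags: B1 = {5, 7, 10}  B2 = {7, 9, 10}  B3 = {7, 8, 10}  B4 = {1, 8, 10}  B5 = {2, 5, 7}  B6 = {3, 7, 9}  B7 = {1, 4, 10}  B8 = {1, 4, 6}
Tree: B1–B2, B1–B3, B3–B4, B1–B5, B2–B6, B4–B7, B7–B8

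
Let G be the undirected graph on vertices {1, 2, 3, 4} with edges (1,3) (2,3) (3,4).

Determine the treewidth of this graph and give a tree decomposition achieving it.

The largest bag has 2 vertices, giving width 1; this decomposition certifies tw(G) ≤ 1. Since G has at least one edge (e.g. 4–3), it is not an edgeless graph, so tw(G) ≥ 1. The upper and lower bounds meet at 1, so that is the treewidth.

Treewidth 1.
One optimal decomposition is:
Bags: B1 = {3, 4}  B2 = {2, 3}  B3 = {1, 3}
Tree: B1–B2, B1–B3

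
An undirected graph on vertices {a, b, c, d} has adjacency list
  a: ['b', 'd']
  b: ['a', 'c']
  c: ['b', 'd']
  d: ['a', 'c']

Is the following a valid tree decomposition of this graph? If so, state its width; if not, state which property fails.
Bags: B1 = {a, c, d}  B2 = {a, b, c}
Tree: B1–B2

Every vertex of G appears in some bag (union = {a, b, c, d}); every edge is covered by a bag; and for each vertex v the set of bags containing v is connected in the bag tree. The decomposition is therefore valid. The largest bag has 3 vertices, so the width is 2.

Yes; width 2.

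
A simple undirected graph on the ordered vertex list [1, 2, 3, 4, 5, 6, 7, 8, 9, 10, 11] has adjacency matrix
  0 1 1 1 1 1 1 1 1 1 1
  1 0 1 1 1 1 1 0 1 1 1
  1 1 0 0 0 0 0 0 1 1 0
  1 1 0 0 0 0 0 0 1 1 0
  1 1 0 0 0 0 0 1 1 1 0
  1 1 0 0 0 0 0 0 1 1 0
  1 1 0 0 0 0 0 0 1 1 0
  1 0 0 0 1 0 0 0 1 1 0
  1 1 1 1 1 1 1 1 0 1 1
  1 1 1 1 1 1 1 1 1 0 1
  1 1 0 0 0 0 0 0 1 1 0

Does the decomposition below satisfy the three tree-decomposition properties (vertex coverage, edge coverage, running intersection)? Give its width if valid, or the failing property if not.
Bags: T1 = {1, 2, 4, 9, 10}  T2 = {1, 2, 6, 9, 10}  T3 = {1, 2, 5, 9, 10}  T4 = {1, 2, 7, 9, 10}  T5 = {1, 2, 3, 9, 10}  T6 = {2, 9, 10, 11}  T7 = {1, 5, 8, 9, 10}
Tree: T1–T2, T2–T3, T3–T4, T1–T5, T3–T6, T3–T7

No — edge (1,11) lies in no bag.

A tree decomposition must satisfy three properties: every vertex lies in some bag; for every edge, both endpoints lie together in some bag; and for every vertex, the bags containing it form a connected subtree. Here edge (1,11) lies in no bag, so the decomposition is invalid.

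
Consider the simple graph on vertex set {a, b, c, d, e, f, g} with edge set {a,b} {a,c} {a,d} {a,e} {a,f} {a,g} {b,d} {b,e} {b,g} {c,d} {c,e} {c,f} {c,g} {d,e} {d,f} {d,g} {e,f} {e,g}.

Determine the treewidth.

A width-4 tree decomposition is:
Bags: B1 = {a, c, d, e, g}  B2 = {a, b, d, e, g}  B3 = {a, c, d, e, f}
Tree: B1–B2, B1–B3
Each bag holds 5 vertices, so the decomposition has width 4, which upper-bounds the treewidth. For the lower bound, the 5 vertices {a, c, d, e, g} are pairwise adjacent, and any tree decomposition puts a clique entirely inside one bag — forcing width ≥ 4. The upper and lower bounds meet at 4, so that is the treewidth.

4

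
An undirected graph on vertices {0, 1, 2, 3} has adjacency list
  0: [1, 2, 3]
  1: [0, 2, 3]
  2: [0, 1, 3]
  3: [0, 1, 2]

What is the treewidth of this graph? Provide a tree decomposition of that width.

A single bag containing all 4 vertices is trivially a valid decomposition of width 3. Conversely, {0, 1, 2, 3} is a clique of size 4, and the vertices of any clique must share a bag in every tree decomposition; so some bag has ≥ 4 vertices and tw(G) ≥ 3. Hence tw(G) = 3 exactly.

Treewidth 3.
Bags: B1 = {0, 1, 2, 3}
Tree: (single bag)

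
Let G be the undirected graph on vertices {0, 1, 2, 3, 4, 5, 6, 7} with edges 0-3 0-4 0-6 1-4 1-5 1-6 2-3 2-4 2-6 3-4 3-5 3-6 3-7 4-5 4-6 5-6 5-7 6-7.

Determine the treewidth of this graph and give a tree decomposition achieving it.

Treewidth 3.
One optimal decomposition is:
Bags: B1 = {3, 4, 5, 6}  B2 = {3, 5, 6, 7}  B3 = {2, 3, 4, 6}  B4 = {1, 4, 5, 6}  B5 = {0, 3, 4, 6}
Tree: B1–B2, B1–B3, B1–B4, B3–B5

Each bag holds 4 vertices, so the decomposition has width 3, which upper-bounds the treewidth. Conversely, {1, 4, 5, 6} is a clique of size 4, and the vertices of any clique must share a bag in every tree decomposition; so some bag has ≥ 4 vertices and tw(G) ≥ 3. The upper and lower bounds meet at 3, so that is the treewidth.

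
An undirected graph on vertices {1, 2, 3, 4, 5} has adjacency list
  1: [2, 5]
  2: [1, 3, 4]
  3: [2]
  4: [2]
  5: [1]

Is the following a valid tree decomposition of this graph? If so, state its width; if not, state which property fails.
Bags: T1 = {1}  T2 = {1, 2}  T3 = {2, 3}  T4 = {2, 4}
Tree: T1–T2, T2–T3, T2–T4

No — vertex 5 appears in no bag.

A tree decomposition must satisfy three properties: every vertex lies in some bag; for every edge, both endpoints lie together in some bag; and for every vertex, the bags containing it form a connected subtree. Here vertex 5 appears in no bag, so the decomposition is invalid.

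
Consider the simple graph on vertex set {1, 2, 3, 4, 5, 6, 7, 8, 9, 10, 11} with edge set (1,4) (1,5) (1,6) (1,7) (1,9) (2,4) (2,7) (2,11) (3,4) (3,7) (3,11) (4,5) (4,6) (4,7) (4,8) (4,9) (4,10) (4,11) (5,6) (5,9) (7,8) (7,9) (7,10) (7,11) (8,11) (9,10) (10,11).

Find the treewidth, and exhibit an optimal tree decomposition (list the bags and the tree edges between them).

Every bag has size at most 4, so the width is 4 − 1 = 3 and tw(G) ≤ 3. On the other hand G contains the 4-clique {1, 4, 5, 9}. A clique must lie in a single bag of any decomposition, so no decomposition can have width below 3. Therefore the treewidth is 3.

Treewidth 3.
One such decomposition:
Bags: B1 = {4, 7, 9, 10}  B2 = {1, 4, 7, 9}  B3 = {1, 4, 5, 9}  B4 = {4, 7, 10, 11}  B5 = {2, 4, 7, 11}  B6 = {4, 7, 8, 11}  B7 = {1, 4, 5, 6}  B8 = {3, 4, 7, 11}
Tree: B1–B2, B2–B3, B1–B4, B4–B5, B4–B6, B3–B7, B5–B8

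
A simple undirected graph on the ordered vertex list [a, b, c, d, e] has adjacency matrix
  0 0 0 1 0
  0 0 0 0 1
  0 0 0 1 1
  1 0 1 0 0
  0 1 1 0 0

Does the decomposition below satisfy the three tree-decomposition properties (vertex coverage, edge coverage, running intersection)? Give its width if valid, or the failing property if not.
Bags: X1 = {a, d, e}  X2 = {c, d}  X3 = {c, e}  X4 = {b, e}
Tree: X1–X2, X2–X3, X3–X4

No — bags containing vertex e are not connected in the tree.

A tree decomposition must satisfy three properties: every vertex lies in some bag; for every edge, both endpoints lie together in some bag; and for every vertex, the bags containing it form a connected subtree. Here bags containing vertex e are not connected in the tree, so the decomposition is invalid.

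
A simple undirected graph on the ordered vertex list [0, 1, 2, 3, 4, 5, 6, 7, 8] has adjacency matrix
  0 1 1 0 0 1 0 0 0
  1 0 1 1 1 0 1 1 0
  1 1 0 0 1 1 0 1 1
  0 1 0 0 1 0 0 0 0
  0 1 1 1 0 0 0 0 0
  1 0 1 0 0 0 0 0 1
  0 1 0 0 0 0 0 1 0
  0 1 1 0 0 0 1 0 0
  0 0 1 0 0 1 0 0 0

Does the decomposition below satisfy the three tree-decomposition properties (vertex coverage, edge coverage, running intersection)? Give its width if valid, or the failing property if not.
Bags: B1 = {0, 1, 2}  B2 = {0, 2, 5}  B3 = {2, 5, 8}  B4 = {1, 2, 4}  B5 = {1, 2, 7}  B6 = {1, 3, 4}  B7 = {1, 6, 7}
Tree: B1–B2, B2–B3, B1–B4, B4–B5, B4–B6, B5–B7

Vertex coverage: the bags together contain {0, 1, 2, 3, 4, 5, 6, 7, 8}, the full vertex set. Edge coverage: each edge of G has both endpoints in at least one bag. Running intersection: for every vertex, the bags containing it form a connected subtree. All three properties hold, so this is a valid tree decomposition of width max|bag| − 1 = 2, and hence tw(G) ≤ 2.

Yes; width 2.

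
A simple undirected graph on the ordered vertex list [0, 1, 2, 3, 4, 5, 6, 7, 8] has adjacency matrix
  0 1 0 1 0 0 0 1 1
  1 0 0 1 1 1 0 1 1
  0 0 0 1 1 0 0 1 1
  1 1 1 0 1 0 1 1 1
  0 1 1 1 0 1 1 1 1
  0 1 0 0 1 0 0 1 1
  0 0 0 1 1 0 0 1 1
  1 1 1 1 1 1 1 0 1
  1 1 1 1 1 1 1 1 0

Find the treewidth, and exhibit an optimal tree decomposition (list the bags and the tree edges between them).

Treewidth 4.
One optimal decomposition is:
Bags: B1 = {1, 3, 4, 7, 8}  B2 = {2, 3, 4, 7, 8}  B3 = {3, 4, 6, 7, 8}  B4 = {0, 1, 3, 7, 8}  B5 = {1, 4, 5, 7, 8}
Tree: B1–B2, B2–B3, B1–B4, B1–B5

Every bag has size at most 5, so the width is 5 − 1 = 4 and tw(G) ≤ 4. Conversely, {0, 1, 3, 7, 8} is a clique of size 5, and the vertices of any clique must share a bag in every tree decomposition; so some bag has ≥ 5 vertices and tw(G) ≥ 4. The upper and lower bounds meet at 4, so that is the treewidth.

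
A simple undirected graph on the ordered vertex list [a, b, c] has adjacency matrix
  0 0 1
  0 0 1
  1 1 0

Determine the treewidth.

A width-1 tree decomposition is:
Bags: B1 = {a, c}  B2 = {b, c}
Tree: B1–B2
Each bag holds 2 vertices, so the decomposition has width 1, which upper-bounds the treewidth. Any graph with an edge has treewidth ≥ 1, and G has the edge a–c. Therefore the treewidth is 1.

1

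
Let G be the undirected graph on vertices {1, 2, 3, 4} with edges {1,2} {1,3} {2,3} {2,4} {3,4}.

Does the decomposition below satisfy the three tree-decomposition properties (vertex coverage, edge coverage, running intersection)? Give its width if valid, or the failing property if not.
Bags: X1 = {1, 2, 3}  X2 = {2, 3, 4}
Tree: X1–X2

Yes; width 2.

Checking the three conditions: (i) the bags cover all of {1, 2, 3, 4}; (ii) for each edge, some bag contains both endpoints; (iii) the bags containing any fixed vertex form a subtree. All hold, so the decomposition is valid with width 3 − 1 = 2.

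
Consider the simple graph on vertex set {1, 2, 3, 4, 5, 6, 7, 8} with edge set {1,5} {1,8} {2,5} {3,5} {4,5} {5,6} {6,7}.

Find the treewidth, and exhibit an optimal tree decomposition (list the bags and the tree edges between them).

Treewidth 1.
One such decomposition:
Bags: B1 = {1, 5}  B2 = {5, 6}  B3 = {1, 8}  B4 = {4, 5}  B5 = {3, 5}  B6 = {2, 5}  B7 = {6, 7}
Tree: B1–B2, B1–B3, B2–B4, B4–B5, B4–B6, B2–B7

Each bag holds 2 vertices, so the decomposition has width 1, which upper-bounds the treewidth. G has an edge, so its treewidth is at least 1. Hence tw(G) = 1 exactly.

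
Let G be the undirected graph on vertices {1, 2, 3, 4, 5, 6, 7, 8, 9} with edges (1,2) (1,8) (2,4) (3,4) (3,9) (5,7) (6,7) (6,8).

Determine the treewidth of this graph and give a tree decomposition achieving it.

Treewidth 1.
One optimal decomposition is:
Bags: B1 = {3, 9}  B2 = {3, 4}  B3 = {2, 4}  B4 = {1, 2}  B5 = {1, 8}  B6 = {6, 8}  B7 = {6, 7}  B8 = {5, 7}
Tree: B1–B2, B2–B3, B3–B4, B4–B5, B5–B6, B6–B7, B7–B8

Every bag has size at most 2, so the width is 2 − 1 = 1 and tw(G) ≤ 1. Any graph with an edge has treewidth ≥ 1, and G has the edge 9–3. Hence tw(G) = 1 exactly.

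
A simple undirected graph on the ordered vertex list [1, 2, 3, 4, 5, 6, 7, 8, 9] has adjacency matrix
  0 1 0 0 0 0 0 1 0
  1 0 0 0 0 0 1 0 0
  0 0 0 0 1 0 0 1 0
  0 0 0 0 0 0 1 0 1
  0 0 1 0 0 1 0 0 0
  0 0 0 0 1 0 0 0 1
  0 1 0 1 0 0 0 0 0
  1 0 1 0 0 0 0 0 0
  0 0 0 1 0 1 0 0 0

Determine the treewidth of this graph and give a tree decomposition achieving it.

The largest bag has 3 vertices, giving width 2; this decomposition certifies tw(G) ≤ 2. For the lower bound, G contains the cycle 5–3–8–1–2–7–4–9–6–5, so G is not a forest; only forests have treewidth ≤ 1, hence tw(G) ≥ 2. Hence tw(G) = 2 exactly.

Treewidth 2.
One optimal decomposition is:
Bags: B1 = {3, 5, 8}  B2 = {1, 5, 8}  B3 = {1, 2, 5}  B4 = {2, 5, 7}  B5 = {4, 5, 7}  B6 = {4, 5, 9}  B7 = {5, 6, 9}
Tree: B1–B2, B2–B3, B3–B4, B4–B5, B5–B6, B6–B7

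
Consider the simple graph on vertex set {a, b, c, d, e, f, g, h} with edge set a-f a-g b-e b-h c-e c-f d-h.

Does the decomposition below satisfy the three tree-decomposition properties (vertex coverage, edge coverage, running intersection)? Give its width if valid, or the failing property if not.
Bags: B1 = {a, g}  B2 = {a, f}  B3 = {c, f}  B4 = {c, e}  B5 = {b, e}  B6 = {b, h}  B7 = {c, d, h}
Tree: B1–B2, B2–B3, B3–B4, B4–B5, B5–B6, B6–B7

No — bags containing vertex c are not connected in the tree.

A tree decomposition must satisfy three properties: every vertex lies in some bag; for every edge, both endpoints lie together in some bag; and for every vertex, the bags containing it form a connected subtree. Here bags containing vertex c are not connected in the tree, so the decomposition is invalid.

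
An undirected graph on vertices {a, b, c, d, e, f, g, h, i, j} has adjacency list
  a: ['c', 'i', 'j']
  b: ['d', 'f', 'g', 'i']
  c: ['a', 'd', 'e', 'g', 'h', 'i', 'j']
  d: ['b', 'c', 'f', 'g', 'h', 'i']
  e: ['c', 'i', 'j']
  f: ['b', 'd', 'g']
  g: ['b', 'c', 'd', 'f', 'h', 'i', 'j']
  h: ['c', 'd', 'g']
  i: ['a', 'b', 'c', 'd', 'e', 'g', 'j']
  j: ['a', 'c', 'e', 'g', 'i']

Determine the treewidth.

3

A width-3 tree decomposition is:
Bags: B1 = {c, e, i, j}  B2 = {c, g, i, j}  B3 = {a, c, i, j}  B4 = {c, d, g, i}  B5 = {b, d, g, i}  B6 = {c, d, g, h}  B7 = {b, d, f, g}
Tree: B1–B2, B1–B3, B2–B4, B4–B5, B4–B6, B5–B7
Every bag has size at most 4, so the width is 4 − 1 = 3 and tw(G) ≤ 3. Conversely, {c, d, g, h} is a clique of size 4, and the vertices of any clique must share a bag in every tree decomposition; so some bag has ≥ 4 vertices and tw(G) ≥ 3. Combining the bounds, tw(G) = 3.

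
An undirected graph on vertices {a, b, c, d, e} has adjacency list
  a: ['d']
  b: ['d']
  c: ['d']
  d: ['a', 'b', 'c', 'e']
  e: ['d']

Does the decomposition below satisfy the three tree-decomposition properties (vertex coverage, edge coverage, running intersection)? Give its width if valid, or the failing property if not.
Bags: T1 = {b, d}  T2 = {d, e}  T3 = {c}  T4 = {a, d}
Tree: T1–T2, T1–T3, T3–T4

No — edge (d,c) lies in no bag.

A tree decomposition must satisfy three properties: every vertex lies in some bag; for every edge, both endpoints lie together in some bag; and for every vertex, the bags containing it form a connected subtree. Here edge (d,c) lies in no bag, so the decomposition is invalid.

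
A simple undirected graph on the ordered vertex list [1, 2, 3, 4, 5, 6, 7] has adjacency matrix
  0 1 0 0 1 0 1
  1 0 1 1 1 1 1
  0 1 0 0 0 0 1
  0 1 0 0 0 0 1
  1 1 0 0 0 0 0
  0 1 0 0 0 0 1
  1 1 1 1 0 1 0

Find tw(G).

A width-2 tree decomposition is:
Bags: B1 = {1, 2, 7}  B2 = {2, 4, 7}  B3 = {1, 2, 5}  B4 = {2, 6, 7}  B5 = {2, 3, 7}
Tree: B1–B2, B1–B3, B2–B4, B2–B5
The largest bag has 3 vertices, giving width 2; this decomposition certifies tw(G) ≤ 2. On the other hand G contains the 3-clique {1, 2, 5}. A clique must lie in a single bag of any decomposition, so no decomposition can have width below 2. The upper and lower bounds meet at 2, so that is the treewidth.

2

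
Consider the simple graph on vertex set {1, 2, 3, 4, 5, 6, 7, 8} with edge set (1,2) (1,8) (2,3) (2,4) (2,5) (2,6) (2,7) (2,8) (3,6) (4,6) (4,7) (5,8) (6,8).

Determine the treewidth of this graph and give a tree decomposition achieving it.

Treewidth 2.
Bags: B1 = {2, 5, 8}  B2 = {2, 6, 8}  B3 = {1, 2, 8}  B4 = {2, 3, 6}  B5 = {2, 4, 6}  B6 = {2, 4, 7}
Tree: B1–B2, B1–B3, B2–B4, B2–B5, B5–B6

The largest bag has 3 vertices, giving width 2; this decomposition certifies tw(G) ≤ 2. Conversely, {1, 2, 8} is a clique of size 3, and the vertices of any clique must share a bag in every tree decomposition; so some bag has ≥ 3 vertices and tw(G) ≥ 2. Combining the bounds, tw(G) = 2.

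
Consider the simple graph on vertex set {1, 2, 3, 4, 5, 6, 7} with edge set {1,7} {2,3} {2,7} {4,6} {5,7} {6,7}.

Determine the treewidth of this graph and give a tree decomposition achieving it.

Treewidth 1.
One optimal decomposition is:
Bags: B1 = {5, 7}  B2 = {6, 7}  B3 = {2, 7}  B4 = {1, 7}  B5 = {4, 6}  B6 = {2, 3}
Tree: B1–B2, B2–B3, B1–B4, B2–B5, B3–B6

Every bag has size at most 2, so the width is 2 − 1 = 1 and tw(G) ≤ 1. Any graph with an edge has treewidth ≥ 1, and G has the edge 5–7. Combining the bounds, tw(G) = 1.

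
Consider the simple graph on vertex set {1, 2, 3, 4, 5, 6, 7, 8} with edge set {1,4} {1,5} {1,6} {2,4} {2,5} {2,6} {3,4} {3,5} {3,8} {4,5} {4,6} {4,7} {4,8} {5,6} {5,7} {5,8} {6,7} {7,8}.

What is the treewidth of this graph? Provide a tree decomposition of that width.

Every bag has size at most 4, so the width is 4 − 1 = 3 and tw(G) ≤ 3. Conversely, {3, 4, 5, 8} is a clique of size 4, and the vertices of any clique must share a bag in every tree decomposition; so some bag has ≥ 4 vertices and tw(G) ≥ 3. Therefore the treewidth is 3.

Treewidth 3.
Bags: B1 = {4, 5, 7, 8}  B2 = {3, 4, 5, 8}  B3 = {4, 5, 6, 7}  B4 = {1, 4, 5, 6}  B5 = {2, 4, 5, 6}
Tree: B1–B2, B1–B3, B3–B4, B3–B5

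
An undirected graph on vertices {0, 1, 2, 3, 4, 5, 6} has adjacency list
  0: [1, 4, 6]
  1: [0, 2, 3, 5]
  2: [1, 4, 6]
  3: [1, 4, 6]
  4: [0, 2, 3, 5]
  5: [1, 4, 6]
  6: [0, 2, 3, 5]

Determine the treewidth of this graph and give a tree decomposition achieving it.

Each bag holds 4 vertices, so the decomposition has width 3, which upper-bounds the treewidth. For the lower bound: the 4 vertex sets {1,5}, {3,4}, {6}, {2} are disjoint, each induces a connected subgraph, and every pair is joined by at least one edge of G. Contracting each set to a single vertex therefore yields K_{4} as a minor, and since treewidth is minor-monotone, tw(G) ≥ tw(K_{4}) = 3. Therefore the treewidth is 3.

Treewidth 3.
One optimal decomposition is:
Bags: B1 = {1, 4, 5, 6}  B2 = {1, 3, 4, 6}  B3 = {1, 2, 4, 6}  B4 = {0, 1, 4, 6}
Tree: B1–B2, B2–B3, B3–B4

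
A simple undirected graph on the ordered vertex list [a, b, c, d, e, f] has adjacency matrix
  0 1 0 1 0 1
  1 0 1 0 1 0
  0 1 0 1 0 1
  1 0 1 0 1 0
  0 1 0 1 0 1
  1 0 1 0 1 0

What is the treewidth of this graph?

3

A width-3 tree decomposition is:
Bags: B1 = {a, b, c, e}  B2 = {a, c, e, f}  B3 = {a, c, d, e}
Tree: B1–B2, B2–B3
Each bag holds 4 vertices, so the decomposition has width 3, which upper-bounds the treewidth. For the lower bound: the 4 vertex sets {a,b}, {c,f}, {e}, {d} are disjoint, each induces a connected subgraph, and every pair is joined by at least one edge of G. Contracting each set to a single vertex therefore yields K_{4} as a minor, and since treewidth is minor-monotone, tw(G) ≥ tw(K_{4}) = 3. Therefore the treewidth is 3.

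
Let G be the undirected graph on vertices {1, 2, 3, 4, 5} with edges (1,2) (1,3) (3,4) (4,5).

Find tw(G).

1

A width-1 tree decomposition is:
Bags: B1 = {4, 5}  B2 = {3, 4}  B3 = {1, 3}  B4 = {1, 2}
Tree: B1–B2, B2–B3, B3–B4
Every bag has size at most 2, so the width is 2 − 1 = 1 and tw(G) ≤ 1. Since G has at least one edge (e.g. 5–4), it is not an edgeless graph, so tw(G) ≥ 1. Hence tw(G) = 1 exactly.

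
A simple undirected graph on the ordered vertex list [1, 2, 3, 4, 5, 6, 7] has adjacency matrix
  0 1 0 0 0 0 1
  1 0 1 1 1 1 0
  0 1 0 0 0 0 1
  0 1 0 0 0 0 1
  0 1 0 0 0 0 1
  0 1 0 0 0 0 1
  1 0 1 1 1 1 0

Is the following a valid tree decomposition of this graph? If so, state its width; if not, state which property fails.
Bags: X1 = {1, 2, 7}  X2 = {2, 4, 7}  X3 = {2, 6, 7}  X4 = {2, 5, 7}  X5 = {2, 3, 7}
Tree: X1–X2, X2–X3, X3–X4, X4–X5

Every vertex of G appears in some bag (union = {1, 2, 3, 4, 5, 6, 7}); every edge is covered by a bag; and for each vertex v the set of bags containing v is connected in the bag tree. The decomposition is therefore valid. The largest bag has 3 vertices, so the width is 2.

Yes; width 2.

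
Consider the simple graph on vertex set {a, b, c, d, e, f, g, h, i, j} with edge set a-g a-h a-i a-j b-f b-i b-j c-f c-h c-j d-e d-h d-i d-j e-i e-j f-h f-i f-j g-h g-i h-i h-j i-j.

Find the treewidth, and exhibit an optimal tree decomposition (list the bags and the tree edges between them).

Each bag holds 4 vertices, so the decomposition has width 3, which upper-bounds the treewidth. On the other hand G contains the 4-clique {c, f, h, j}. A clique must lie in a single bag of any decomposition, so no decomposition can have width below 3. Combining the bounds, tw(G) = 3.

Treewidth 3.
One optimal decomposition is:
Bags: B1 = {d, h, i, j}  B2 = {d, e, i, j}  B3 = {a, h, i, j}  B4 = {f, h, i, j}  B5 = {a, g, h, i}  B6 = {c, f, h, j}  B7 = {b, f, i, j}
Tree: B1–B2, B1–B3, B1–B4, B3–B5, B4–B6, B4–B7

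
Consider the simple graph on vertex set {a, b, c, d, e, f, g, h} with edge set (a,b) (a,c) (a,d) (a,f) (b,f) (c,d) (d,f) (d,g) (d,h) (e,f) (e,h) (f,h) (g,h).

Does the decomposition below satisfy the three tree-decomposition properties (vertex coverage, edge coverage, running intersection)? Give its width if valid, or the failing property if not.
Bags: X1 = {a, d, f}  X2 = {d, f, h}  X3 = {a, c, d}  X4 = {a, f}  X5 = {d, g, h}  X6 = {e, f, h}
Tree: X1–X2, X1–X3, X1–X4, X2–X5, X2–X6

No — vertex b appears in no bag.

A tree decomposition must satisfy three properties: every vertex lies in some bag; for every edge, both endpoints lie together in some bag; and for every vertex, the bags containing it form a connected subtree. Here vertex b appears in no bag, so the decomposition is invalid.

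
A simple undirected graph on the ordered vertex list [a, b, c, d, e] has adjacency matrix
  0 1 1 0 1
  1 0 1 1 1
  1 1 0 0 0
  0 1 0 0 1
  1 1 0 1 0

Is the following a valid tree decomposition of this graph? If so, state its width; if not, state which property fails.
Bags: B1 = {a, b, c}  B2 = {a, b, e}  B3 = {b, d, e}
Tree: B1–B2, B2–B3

Vertex coverage: the bags together contain {a, b, c, d, e}, the full vertex set. Edge coverage: each edge of G has both endpoints in at least one bag. Running intersection: for every vertex, the bags containing it form a connected subtree. All three properties hold, so this is a valid tree decomposition of width max|bag| − 1 = 2, and hence tw(G) ≤ 2.

Yes; width 2.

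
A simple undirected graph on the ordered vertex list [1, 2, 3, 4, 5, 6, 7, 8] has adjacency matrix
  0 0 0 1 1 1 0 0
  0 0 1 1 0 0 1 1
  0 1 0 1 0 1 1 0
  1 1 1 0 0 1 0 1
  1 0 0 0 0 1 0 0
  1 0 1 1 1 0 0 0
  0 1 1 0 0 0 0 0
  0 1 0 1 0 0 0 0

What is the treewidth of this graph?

2

A width-2 tree decomposition is:
Bags: B1 = {3, 4, 6}  B2 = {2, 3, 4}  B3 = {2, 3, 7}  B4 = {1, 4, 6}  B5 = {1, 5, 6}  B6 = {2, 4, 8}
Tree: B1–B2, B2–B3, B1–B4, B4–B5, B2–B6
Every bag has size at most 3, so the width is 3 − 1 = 2 and tw(G) ≤ 2. On the other hand G contains the 3-clique {1, 4, 6}. A clique must lie in a single bag of any decomposition, so no decomposition can have width below 2. The upper and lower bounds meet at 2, so that is the treewidth.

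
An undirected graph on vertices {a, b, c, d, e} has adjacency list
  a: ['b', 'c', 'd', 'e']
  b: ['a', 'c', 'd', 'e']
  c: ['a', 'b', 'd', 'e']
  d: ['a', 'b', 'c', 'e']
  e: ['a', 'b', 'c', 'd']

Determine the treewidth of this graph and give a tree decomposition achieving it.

A single bag containing all 5 vertices is trivially a valid decomposition of width 4. For the lower bound, the 5 vertices {a, b, c, d, e} are pairwise adjacent, and any tree decomposition puts a clique entirely inside one bag — forcing width ≥ 4. Therefore the treewidth is 4.

Treewidth 4.
One such decomposition:
Bags: B1 = {a, b, c, d, e}
Tree: (single bag)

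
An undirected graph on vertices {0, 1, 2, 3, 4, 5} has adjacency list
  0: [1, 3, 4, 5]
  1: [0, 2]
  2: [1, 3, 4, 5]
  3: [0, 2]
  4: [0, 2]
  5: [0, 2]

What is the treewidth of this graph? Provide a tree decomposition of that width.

Treewidth 2.
One optimal decomposition is:
Bags: B1 = {0, 2, 4}  B2 = {0, 2, 5}  B3 = {0, 1, 2}  B4 = {0, 2, 3}
Tree: B1–B2, B2–B3, B3–B4

The largest bag has 3 vertices, giving width 2; this decomposition certifies tw(G) ≤ 2. For the lower bound, G contains the cycle 4–2–5–0–4, so G is not a forest; only forests have treewidth ≤ 1, hence tw(G) ≥ 2. The upper and lower bounds meet at 2, so that is the treewidth.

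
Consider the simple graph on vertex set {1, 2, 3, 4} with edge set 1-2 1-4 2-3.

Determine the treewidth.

A width-1 tree decomposition is:
Bags: B1 = {1, 4}  B2 = {1, 2}  B3 = {2, 3}
Tree: B1–B2, B2–B3
Every bag has size at most 2, so the width is 2 − 1 = 1 and tw(G) ≤ 1. Since G has at least one edge (e.g. 4–1), it is not an edgeless graph, so tw(G) ≥ 1. Hence tw(G) = 1 exactly.

1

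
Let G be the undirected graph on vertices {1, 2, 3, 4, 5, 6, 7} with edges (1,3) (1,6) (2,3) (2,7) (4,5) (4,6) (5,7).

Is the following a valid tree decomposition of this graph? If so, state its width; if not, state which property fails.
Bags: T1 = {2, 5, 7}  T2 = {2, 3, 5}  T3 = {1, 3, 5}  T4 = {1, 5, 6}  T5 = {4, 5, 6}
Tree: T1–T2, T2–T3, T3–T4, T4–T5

Every vertex of G appears in some bag (union = {1, 2, 3, 4, 5, 6, 7}); every edge is covered by a bag; and for each vertex v the set of bags containing v is connected in the bag tree. The decomposition is therefore valid. The largest bag has 3 vertices, so the width is 2.

Yes; width 2.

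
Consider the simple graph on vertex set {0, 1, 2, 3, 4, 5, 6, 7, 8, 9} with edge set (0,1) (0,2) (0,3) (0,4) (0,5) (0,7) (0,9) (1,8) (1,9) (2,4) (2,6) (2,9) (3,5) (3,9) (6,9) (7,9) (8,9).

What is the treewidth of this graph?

2

A width-2 tree decomposition is:
Bags: B1 = {0, 3, 5}  B2 = {0, 3, 9}  B3 = {0, 1, 9}  B4 = {0, 2, 9}  B5 = {0, 7, 9}  B6 = {0, 2, 4}  B7 = {1, 8, 9}  B8 = {2, 6, 9}
Tree: B1–B2, B2–B3, B3–B4, B4–B5, B4–B6, B3–B7, B4–B8
Each bag holds 3 vertices, so the decomposition has width 2, which upper-bounds the treewidth. On the other hand G contains the 3-clique {0, 1, 9}. A clique must lie in a single bag of any decomposition, so no decomposition can have width below 2. Hence tw(G) = 2 exactly.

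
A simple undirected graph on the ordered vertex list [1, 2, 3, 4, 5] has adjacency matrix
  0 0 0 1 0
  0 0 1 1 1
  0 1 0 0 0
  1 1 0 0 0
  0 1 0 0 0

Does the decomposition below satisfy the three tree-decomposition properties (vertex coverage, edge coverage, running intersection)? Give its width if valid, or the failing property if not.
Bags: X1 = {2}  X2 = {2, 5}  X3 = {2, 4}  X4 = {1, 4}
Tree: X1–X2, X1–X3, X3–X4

A tree decomposition must satisfy three properties: every vertex lies in some bag; for every edge, both endpoints lie together in some bag; and for every vertex, the bags containing it form a connected subtree. Here vertex 3 appears in no bag, so the decomposition is invalid.

No — vertex 3 appears in no bag.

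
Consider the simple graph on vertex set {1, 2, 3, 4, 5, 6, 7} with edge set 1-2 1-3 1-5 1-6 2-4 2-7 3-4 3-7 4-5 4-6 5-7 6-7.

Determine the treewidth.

3

A width-3 tree decomposition is:
Bags: B1 = {1, 2, 4, 7}  B2 = {1, 4, 5, 7}  B3 = {1, 3, 4, 7}  B4 = {1, 4, 6, 7}
Tree: B1–B2, B2–B3, B3–B4
Each bag holds 4 vertices, so the decomposition has width 3, which upper-bounds the treewidth. For the lower bound: the 4 vertex sets {1,2}, {5,7}, {4}, {3} are disjoint, each induces a connected subgraph, and every pair is joined by at least one edge of G. Contracting each set to a single vertex therefore yields K_{4} as a minor, and since treewidth is minor-monotone, tw(G) ≥ tw(K_{4}) = 3. Therefore the treewidth is 3.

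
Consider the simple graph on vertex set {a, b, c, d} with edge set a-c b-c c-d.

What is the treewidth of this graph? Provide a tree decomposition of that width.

Treewidth 1.
One such decomposition:
Bags: B1 = {c, d}  B2 = {b, c}  B3 = {a, c}
Tree: B1–B2, B1–B3

Each bag holds 2 vertices, so the decomposition has width 1, which upper-bounds the treewidth. Any graph with an edge has treewidth ≥ 1, and G has the edge c–d. Combining the bounds, tw(G) = 1.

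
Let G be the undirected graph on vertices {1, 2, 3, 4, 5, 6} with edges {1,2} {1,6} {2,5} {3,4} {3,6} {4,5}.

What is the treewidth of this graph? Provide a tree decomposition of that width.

Treewidth 2.
One optimal decomposition is:
Bags: B1 = {1, 3, 6}  B2 = {1, 3, 4}  B3 = {1, 4, 5}  B4 = {1, 2, 5}
Tree: B1–B2, B2–B3, B3–B4

The largest bag has 3 vertices, giving width 2; this decomposition certifies tw(G) ≤ 2. Since 1–6–3–4–5–2–1 is a cycle in G, G is not acyclic. Forests are exactly the graphs of treewidth ≤ 1, so tw(G) ≥ 2. The upper and lower bounds meet at 2, so that is the treewidth.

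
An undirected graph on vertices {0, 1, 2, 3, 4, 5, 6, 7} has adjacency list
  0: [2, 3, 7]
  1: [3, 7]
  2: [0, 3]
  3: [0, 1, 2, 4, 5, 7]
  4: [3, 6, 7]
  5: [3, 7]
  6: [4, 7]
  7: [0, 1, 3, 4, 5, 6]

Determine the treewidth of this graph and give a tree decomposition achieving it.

Treewidth 2.
One such decomposition:
Bags: B1 = {0, 3, 7}  B2 = {1, 3, 7}  B3 = {0, 2, 3}  B4 = {3, 4, 7}  B5 = {4, 6, 7}  B6 = {3, 5, 7}
Tree: B1–B2, B1–B3, B1–B4, B4–B5, B1–B6

Every bag has size at most 3, so the width is 3 − 1 = 2 and tw(G) ≤ 2. On the other hand G contains the 3-clique {0, 2, 3}. A clique must lie in a single bag of any decomposition, so no decomposition can have width below 2. Hence tw(G) = 2 exactly.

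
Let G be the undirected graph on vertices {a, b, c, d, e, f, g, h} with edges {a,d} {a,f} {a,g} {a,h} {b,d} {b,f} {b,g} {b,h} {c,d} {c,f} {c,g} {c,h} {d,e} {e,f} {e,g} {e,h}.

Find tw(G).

A width-4 tree decomposition is:
Bags: B1 = {a, b, c, e, g}  B2 = {a, b, c, e, h}  B3 = {a, b, c, e, f}  B4 = {a, b, c, d, e}
Tree: B1–B2, B2–B3, B3–B4
The largest bag has 5 vertices, giving width 4; this decomposition certifies tw(G) ≤ 4. For the lower bound: the 5 vertex sets {c,g}, {e,h}, {b,f}, {a}, {d} are disjoint, each induces a connected subgraph, and every pair is joined by at least one edge of G. Contracting each set to a single vertex therefore yields K_{5} as a minor, and since treewidth is minor-monotone, tw(G) ≥ tw(K_{5}) = 4. The upper and lower bounds meet at 4, so that is the treewidth.

4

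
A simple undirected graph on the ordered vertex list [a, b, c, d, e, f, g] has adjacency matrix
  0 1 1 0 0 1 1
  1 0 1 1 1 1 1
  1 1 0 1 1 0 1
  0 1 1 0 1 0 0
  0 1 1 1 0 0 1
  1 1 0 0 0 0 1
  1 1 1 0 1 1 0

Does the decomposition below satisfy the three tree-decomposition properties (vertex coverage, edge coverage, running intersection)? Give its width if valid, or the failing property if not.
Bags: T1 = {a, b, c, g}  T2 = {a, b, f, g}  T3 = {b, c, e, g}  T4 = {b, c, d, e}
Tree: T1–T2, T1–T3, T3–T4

Checking the three conditions: (i) the bags cover all of {a, b, c, d, e, f, g}; (ii) for each edge, some bag contains both endpoints; (iii) the bags containing any fixed vertex form a subtree. All hold, so the decomposition is valid with width 4 − 1 = 3.

Yes; width 3.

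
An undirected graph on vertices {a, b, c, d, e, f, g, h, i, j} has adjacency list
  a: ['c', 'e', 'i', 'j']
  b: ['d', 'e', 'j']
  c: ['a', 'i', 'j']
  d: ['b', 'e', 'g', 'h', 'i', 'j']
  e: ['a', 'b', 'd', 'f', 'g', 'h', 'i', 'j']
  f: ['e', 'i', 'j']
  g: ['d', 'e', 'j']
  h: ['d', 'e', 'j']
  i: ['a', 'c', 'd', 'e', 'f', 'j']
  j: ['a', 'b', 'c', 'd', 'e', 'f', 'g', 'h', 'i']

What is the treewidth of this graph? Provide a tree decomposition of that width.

Treewidth 3.
One such decomposition:
Bags: B1 = {d, e, i, j}  B2 = {a, e, i, j}  B3 = {d, e, g, j}  B4 = {d, e, h, j}  B5 = {e, f, i, j}  B6 = {b, d, e, j}  B7 = {a, c, i, j}
Tree: B1–B2, B1–B3, B1–B4, B2–B5, B1–B6, B2–B7

Every bag has size at most 4, so the width is 4 − 1 = 3 and tw(G) ≤ 3. On the other hand G contains the 4-clique {d, e, g, j}. A clique must lie in a single bag of any decomposition, so no decomposition can have width below 3. Hence tw(G) = 3 exactly.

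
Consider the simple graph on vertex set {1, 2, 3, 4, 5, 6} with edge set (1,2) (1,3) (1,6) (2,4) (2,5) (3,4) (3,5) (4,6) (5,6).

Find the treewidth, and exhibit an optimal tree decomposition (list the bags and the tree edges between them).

The largest bag has 4 vertices, giving width 3; this decomposition certifies tw(G) ≤ 3. For the lower bound: the 4 vertex sets {3,4}, {1,6}, {5}, {2} are disjoint, each induces a connected subgraph, and every pair is joined by at least one edge of G. Contracting each set to a single vertex therefore yields K_{4} as a minor, and since treewidth is minor-monotone, tw(G) ≥ tw(K_{4}) = 3. Therefore the treewidth is 3.

Treewidth 3.
Bags: B1 = {1, 3, 4, 5}  B2 = {1, 4, 5, 6}  B3 = {1, 2, 4, 5}
Tree: B1–B2, B2–B3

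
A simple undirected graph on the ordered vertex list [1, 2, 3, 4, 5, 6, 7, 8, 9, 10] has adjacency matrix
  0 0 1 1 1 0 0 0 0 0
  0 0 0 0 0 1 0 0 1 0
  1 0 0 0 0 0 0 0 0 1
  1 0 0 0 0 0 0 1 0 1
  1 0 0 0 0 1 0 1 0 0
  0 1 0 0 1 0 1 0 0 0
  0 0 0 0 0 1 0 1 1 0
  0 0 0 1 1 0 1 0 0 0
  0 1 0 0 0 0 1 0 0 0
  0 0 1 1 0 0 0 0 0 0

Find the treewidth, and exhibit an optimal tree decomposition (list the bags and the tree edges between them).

Every bag has size at most 3, so the width is 3 − 1 = 2 and tw(G) ≤ 2. For the lower bound, G contains the cycle 2–9–7–6–2, so G is not a forest; only forests have treewidth ≤ 1, hence tw(G) ≥ 2. The upper and lower bounds meet at 2, so that is the treewidth.

Treewidth 2.
One optimal decomposition is:
Bags: B1 = {2, 6, 9}  B2 = {6, 7, 9}  B3 = {5, 6, 7}  B4 = {5, 7, 8}  B5 = {1, 5, 8}  B6 = {1, 4, 8}  B7 = {1, 3, 4}  B8 = {3, 4, 10}
Tree: B1–B2, B2–B3, B3–B4, B4–B5, B5–B6, B6–B7, B7–B8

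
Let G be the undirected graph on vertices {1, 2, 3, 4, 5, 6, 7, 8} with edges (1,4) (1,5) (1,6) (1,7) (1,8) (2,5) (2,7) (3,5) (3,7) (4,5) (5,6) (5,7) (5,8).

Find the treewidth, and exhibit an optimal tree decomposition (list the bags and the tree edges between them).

Each bag holds 3 vertices, so the decomposition has width 2, which upper-bounds the treewidth. For the lower bound, the 3 vertices {1, 5, 8} are pairwise adjacent, and any tree decomposition puts a clique entirely inside one bag — forcing width ≥ 2. Therefore the treewidth is 2.

Treewidth 2.
Bags: B1 = {1, 4, 5}  B2 = {1, 5, 7}  B3 = {2, 5, 7}  B4 = {1, 5, 8}  B5 = {1, 5, 6}  B6 = {3, 5, 7}
Tree: B1–B2, B2–B3, B1–B4, B4–B5, B3–B6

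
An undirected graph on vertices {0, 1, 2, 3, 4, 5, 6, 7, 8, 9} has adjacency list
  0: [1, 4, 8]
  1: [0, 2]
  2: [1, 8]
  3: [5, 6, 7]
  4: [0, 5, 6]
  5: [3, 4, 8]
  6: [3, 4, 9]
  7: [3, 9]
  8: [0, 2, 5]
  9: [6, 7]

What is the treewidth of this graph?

2

A width-2 tree decomposition is:
Bags: B1 = {0, 1, 2}  B2 = {0, 2, 8}  B3 = {0, 4, 8}  B4 = {4, 5, 8}  B5 = {4, 5, 6}  B6 = {3, 5, 6}  B7 = {3, 6, 9}  B8 = {3, 7, 9}
Tree: B1–B2, B2–B3, B3–B4, B4–B5, B5–B6, B6–B7, B7–B8
Each bag holds 3 vertices, so the decomposition has width 2, which upper-bounds the treewidth. For the lower bound, G contains the cycle 1–2–8–0–1, so G is not a forest; only forests have treewidth ≤ 1, hence tw(G) ≥ 2. The upper and lower bounds meet at 2, so that is the treewidth.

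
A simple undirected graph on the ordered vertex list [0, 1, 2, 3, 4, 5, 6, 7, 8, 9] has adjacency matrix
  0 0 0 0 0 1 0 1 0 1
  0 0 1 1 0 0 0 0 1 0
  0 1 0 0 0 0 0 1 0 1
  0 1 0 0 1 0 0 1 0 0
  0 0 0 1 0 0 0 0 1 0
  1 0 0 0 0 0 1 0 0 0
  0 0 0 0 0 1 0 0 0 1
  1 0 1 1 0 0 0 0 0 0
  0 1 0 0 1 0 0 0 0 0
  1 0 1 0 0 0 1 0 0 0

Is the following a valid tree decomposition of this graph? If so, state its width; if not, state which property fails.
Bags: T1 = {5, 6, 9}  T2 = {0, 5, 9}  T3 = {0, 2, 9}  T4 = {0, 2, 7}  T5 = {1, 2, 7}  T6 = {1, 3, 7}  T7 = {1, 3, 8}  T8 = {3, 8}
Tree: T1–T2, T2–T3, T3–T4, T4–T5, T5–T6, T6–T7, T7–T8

No — vertex 4 appears in no bag.

A tree decomposition must satisfy three properties: every vertex lies in some bag; for every edge, both endpoints lie together in some bag; and for every vertex, the bags containing it form a connected subtree. Here vertex 4 appears in no bag, so the decomposition is invalid.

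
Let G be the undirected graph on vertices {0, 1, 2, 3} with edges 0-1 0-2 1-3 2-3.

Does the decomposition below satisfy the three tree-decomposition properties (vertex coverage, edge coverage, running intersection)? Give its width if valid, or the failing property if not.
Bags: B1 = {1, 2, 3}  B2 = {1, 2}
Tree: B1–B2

A tree decomposition must satisfy three properties: every vertex lies in some bag; for every edge, both endpoints lie together in some bag; and for every vertex, the bags containing it form a connected subtree. Here vertex 0 appears in no bag, so the decomposition is invalid.

No — vertex 0 appears in no bag.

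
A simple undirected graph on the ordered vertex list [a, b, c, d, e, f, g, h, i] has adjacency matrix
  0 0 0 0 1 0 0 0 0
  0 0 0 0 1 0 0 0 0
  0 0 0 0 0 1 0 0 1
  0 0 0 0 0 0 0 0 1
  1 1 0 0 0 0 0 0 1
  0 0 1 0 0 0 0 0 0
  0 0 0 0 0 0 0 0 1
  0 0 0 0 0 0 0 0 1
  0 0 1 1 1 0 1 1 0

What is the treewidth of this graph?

A width-1 tree decomposition is:
Bags: B1 = {e, i}  B2 = {h, i}  B3 = {c, i}  B4 = {c, f}  B5 = {d, i}  B6 = {b, e}  B7 = {g, i}  B8 = {a, e}
Tree: B1–B2, B2–B3, B3–B4, B2–B5, B1–B6, B5–B7, B1–B8
Every bag has size at most 2, so the width is 2 − 1 = 1 and tw(G) ≤ 1. Any graph with an edge has treewidth ≥ 1, and G has the edge i–e. Combining the bounds, tw(G) = 1.

1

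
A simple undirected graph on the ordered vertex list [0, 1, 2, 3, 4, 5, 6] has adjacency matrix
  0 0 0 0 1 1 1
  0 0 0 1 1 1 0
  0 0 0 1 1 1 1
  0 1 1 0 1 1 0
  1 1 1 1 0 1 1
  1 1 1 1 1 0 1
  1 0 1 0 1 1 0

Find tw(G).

3

A width-3 tree decomposition is:
Bags: B1 = {2, 3, 4, 5}  B2 = {2, 4, 5, 6}  B3 = {0, 4, 5, 6}  B4 = {1, 3, 4, 5}
Tree: B1–B2, B2–B3, B1–B4
Every bag has size at most 4, so the width is 4 − 1 = 3 and tw(G) ≤ 3. For the lower bound, the 4 vertices {0, 4, 5, 6} are pairwise adjacent, and any tree decomposition puts a clique entirely inside one bag — forcing width ≥ 3. Therefore the treewidth is 3.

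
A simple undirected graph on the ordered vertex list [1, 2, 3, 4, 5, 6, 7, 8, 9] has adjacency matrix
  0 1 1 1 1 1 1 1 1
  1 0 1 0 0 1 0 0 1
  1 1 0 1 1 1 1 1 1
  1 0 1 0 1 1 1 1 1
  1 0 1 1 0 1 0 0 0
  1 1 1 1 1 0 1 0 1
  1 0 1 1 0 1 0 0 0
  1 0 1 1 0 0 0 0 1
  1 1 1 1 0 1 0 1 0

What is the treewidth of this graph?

A width-4 tree decomposition is:
Bags: B1 = {1, 3, 4, 6, 9}  B2 = {1, 2, 3, 6, 9}  B3 = {1, 3, 4, 5, 6}  B4 = {1, 3, 4, 6, 7}  B5 = {1, 3, 4, 8, 9}
Tree: B1–B2, B1–B3, B1–B4, B1–B5
Every bag has size at most 5, so the width is 5 − 1 = 4 and tw(G) ≤ 4. For the lower bound, the 5 vertices {1, 2, 3, 6, 9} are pairwise adjacent, and any tree decomposition puts a clique entirely inside one bag — forcing width ≥ 4. Hence tw(G) = 4 exactly.

4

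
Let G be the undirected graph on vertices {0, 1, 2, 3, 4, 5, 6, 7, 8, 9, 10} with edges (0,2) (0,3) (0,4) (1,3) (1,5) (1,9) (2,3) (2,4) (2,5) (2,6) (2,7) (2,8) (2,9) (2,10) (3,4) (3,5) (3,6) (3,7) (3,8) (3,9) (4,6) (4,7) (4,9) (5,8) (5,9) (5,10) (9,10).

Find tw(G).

3

A width-3 tree decomposition is:
Bags: B1 = {2, 3, 4, 7}  B2 = {2, 3, 4, 9}  B3 = {2, 3, 5, 9}  B4 = {0, 2, 3, 4}  B5 = {1, 3, 5, 9}  B6 = {2, 3, 5, 8}  B7 = {2, 5, 9, 10}  B8 = {2, 3, 4, 6}
Tree: B1–B2, B2–B3, B1–B4, B3–B5, B3–B6, B3–B7, B4–B8
The largest bag has 4 vertices, giving width 3; this decomposition certifies tw(G) ≤ 3. On the other hand G contains the 4-clique {1, 3, 5, 9}. A clique must lie in a single bag of any decomposition, so no decomposition can have width below 3. Hence tw(G) = 3 exactly.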